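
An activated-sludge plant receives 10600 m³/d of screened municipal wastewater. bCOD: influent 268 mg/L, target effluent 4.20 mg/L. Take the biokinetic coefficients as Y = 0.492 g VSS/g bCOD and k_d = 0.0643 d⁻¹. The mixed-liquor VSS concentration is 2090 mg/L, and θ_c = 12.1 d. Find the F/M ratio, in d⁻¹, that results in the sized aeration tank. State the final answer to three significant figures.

F/M ≈ 0.303 d⁻¹

From the SRT design equation V = Y Q (S₀−S) θ_c / [X (1 + k_d θ_c)] = 0.492 × 10600 × (268 − 4.20) × 12.1 / [2090 × (1 + 0.0643 × 12.1)] = 1.66×10^7 / 3716 = 4480 m³.
F/M = Q·S₀ / (V·X) = 10600 × 268 / (4480 × 2090) = 0.3034 g bCOD·(g VSS·d)⁻¹.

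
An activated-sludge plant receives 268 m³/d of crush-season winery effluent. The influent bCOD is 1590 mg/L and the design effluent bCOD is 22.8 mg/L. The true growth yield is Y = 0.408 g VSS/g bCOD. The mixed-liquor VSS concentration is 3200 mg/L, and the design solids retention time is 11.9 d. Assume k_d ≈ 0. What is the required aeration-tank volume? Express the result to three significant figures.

V ≈ 637 m³

V·X = Y·Q·ΔS·θ_c gives V = 0.408 × 268 × (1590 − 22.8) × 11.9 / 3200 = 637.3 m³.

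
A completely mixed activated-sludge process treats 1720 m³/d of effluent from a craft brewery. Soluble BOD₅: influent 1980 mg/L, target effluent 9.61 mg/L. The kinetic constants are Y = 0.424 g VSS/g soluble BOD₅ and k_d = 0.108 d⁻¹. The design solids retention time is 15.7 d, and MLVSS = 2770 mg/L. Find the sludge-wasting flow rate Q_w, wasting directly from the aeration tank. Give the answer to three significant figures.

Q_w ≈ 192 m³/d

Steady-state biomass mass balance: V·X·(1 + k_d·θ_c) = Y·Q·(S₀ − S)·θ_c, so V = 0.424 × 1720 × (1980 − 9.61) × 15.7 / [2770 × (1 + 0.108 × 15.7)] = 2.26×10^7 / 7467 = 3021 m³.
Wasting from the aeration tank: Q_w = V / θ_c = 3021 / 15.7 = 192.4 m³/d.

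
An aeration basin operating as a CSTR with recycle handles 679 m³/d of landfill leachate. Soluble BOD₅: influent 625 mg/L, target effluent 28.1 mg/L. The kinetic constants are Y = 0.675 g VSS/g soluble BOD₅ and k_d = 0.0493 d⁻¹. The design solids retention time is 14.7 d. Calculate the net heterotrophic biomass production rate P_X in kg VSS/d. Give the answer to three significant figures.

Observed yield with endogenous decay: Y_obs = Y / (1 + k_d·θ_c) = 0.675 / (1 + 0.0493 × 14.7) = 0.675 / 1.725 = 0.3914 g VSS/g soluble BOD₅.
Substrate removed = Q·(S₀ − S) = 679 m³/d × (625 − 28.1) g/m³ = 4.05×10^5 g/d = 405.3 kg/d.
Net biomass production P_X = Y_obs × Q·(S₀ − S) = 0.3914 × 405.3 = 158.6 kg VSS/d.

P_X ≈ 159 kg VSS/d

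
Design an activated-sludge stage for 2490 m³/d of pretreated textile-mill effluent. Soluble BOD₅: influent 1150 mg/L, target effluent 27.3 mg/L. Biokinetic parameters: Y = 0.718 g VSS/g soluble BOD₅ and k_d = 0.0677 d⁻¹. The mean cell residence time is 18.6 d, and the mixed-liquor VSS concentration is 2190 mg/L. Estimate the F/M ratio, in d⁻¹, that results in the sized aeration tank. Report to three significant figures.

Rearranging the biomass balance for a CMAS with decay, V = Y·Q·ΔS·θ_c / [X·(1+k_d θ_c)] = 0.718 × 2490 × (1150 − 27.3) × 18.6 / [2190 × (1 + 0.0677 × 18.6)] = 3.73×10^7 / 4948 = 7546 m³.
Food-to-microorganism ratio F/M = Q S₀ / (V X) = 2490 × 1150 / (7546 × 2190) = 0.1733 d⁻¹.

F/M ≈ 0.173 d⁻¹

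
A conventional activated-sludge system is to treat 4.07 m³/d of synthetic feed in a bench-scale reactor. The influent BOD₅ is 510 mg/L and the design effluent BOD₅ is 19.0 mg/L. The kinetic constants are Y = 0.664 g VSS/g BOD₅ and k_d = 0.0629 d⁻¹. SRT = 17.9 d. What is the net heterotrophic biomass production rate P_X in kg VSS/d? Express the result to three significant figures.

The observed yield is Y_obs = Y/(1 + k_d·θ_c) = 0.664 / (1 + 0.0629 × 17.9) = 0.664 / 2.126 = 0.3123 g VSS per g BOD₅ removed.
ΔS = 510 − 19.0 = 491.0 mg/L, so the substrate removal rate is 4.07 × 491.0/1000 = 1.998 kg BOD₅/d.
Net biomass production P_X = Y_obs × Q·(S₀ − S) = 0.3123 × 1.998 = 0.6242 kg VSS/d.

P_X ≈ 0.624 kg VSS/d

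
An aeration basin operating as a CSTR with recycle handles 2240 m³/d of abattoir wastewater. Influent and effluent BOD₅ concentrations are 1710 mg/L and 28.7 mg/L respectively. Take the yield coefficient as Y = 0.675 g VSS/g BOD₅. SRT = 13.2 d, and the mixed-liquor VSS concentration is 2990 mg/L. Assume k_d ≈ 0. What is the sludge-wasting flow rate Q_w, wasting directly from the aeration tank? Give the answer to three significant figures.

V·X = Y·Q·ΔS·θ_c gives V = 0.675 × 2240 × (1710 − 28.7) × 13.2 / 2990 = 11223 m³.
For wasting at MLVSS concentration, Q_w = V/θ_c = 11223/13.2 = 850.2 m³/d.

Q_w ≈ 850 m³/d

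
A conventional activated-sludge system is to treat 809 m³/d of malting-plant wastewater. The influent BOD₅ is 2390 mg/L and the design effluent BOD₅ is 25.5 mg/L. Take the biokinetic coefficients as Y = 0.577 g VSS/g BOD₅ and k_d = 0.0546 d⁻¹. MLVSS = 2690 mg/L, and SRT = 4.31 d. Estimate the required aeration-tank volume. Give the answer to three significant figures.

From the SRT design equation V = Y Q (S₀−S) θ_c / [X (1 + k_d θ_c)] = 0.577 × 809 × (2390 − 25.5) × 4.31 / [2690 × (1 + 0.0546 × 4.31)] = 4.76×10^6 / 3323 = 1432 m³.

V ≈ 1430 m³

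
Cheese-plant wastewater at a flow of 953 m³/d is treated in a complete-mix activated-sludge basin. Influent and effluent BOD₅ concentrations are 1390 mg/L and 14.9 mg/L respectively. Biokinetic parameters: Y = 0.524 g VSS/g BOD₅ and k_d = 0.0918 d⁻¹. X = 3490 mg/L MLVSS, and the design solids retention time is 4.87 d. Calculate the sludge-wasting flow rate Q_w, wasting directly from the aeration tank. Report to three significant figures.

Q_w ≈ 136 m³/d

Rearranging the biomass balance for a CMAS with decay, V = Y·Q·ΔS·θ_c / [X·(1+k_d θ_c)] = 0.524 × 953 × (1390 − 14.9) × 4.87 / [3490 × (1 + 0.0918 × 4.87)] = 3.34×10^6 / 5050 = 662.2 m³.
With mixed-liquor wasting, θ_c = V/Q_w, so Q_w = V/θ_c = 662.2/4.87 = 136.0 m³/d.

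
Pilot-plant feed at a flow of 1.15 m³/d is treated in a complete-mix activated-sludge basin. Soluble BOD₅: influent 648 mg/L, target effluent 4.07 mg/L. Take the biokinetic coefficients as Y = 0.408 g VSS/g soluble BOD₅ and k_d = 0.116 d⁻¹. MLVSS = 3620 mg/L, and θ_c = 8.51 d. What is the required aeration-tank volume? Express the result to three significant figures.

V ≈ 0.357 m³

Rearranging the biomass balance for a CMAS with decay, V = Y·Q·ΔS·θ_c / [X·(1+k_d θ_c)] = 0.408 × 1.15 × (648 − 4.07) × 8.51 / [3620 × (1 + 0.116 × 8.51)] = 2.57×10^3 / 7194 = 0.3574 m³.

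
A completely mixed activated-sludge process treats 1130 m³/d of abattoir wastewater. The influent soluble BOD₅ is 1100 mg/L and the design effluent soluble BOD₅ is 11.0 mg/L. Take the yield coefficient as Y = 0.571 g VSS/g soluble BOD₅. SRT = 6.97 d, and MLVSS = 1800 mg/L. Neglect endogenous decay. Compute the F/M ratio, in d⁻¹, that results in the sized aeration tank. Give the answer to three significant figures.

V·X = Y·Q·ΔS·θ_c gives V = 0.571 × 1130 × (1100 − 11.0) × 6.97 / 1800 = 2721 m³.
F/M = applied load / biomass = Q·S₀/(V·X) = 1130 × 1100 / (2721 × 1800) = 0.2538 d⁻¹.

F/M ≈ 0.254 d⁻¹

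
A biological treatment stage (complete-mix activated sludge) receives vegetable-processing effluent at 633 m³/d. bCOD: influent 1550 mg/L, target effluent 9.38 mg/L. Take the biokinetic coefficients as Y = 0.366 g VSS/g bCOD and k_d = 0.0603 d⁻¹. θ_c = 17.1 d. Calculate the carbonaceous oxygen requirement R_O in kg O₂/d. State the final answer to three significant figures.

R_O ≈ 726 kg O₂/d

Correct the yield for decay: Y_obs = Y/(1 + k_d θ_c) = 0.366 / (1 + 0.0603 × 17.1) = 0.366 / 2.031 = 0.1802.
Q·(S₀ − S) = 633 × (1550 − 9.38) × 10⁻³ = 975.2 kg/d removed.
Biomass synthesised: P_X = Y_obs × 975.2 = 175.7 kg VSS/d.
Carbonaceous O₂ demand = substrate oxidised − cell-mass equivalent = 975.2 − 1.42 × 175.7 = 725.7 kg O₂/d.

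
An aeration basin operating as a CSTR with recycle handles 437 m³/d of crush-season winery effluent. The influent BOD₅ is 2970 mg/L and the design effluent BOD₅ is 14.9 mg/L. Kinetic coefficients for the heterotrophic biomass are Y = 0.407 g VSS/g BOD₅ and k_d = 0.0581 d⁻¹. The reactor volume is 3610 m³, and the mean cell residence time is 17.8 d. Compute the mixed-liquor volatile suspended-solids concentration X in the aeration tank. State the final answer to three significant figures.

X = Y·Q·ΔS·θ_c / [V·(1 + k_d θ_c)] = 0.407 × 437 × (2970 − 14.9) × 17.8 / [3610 × (1 + 0.0581 × 17.8)] = 1274 mg/L.

X ≈ 1270 mg/L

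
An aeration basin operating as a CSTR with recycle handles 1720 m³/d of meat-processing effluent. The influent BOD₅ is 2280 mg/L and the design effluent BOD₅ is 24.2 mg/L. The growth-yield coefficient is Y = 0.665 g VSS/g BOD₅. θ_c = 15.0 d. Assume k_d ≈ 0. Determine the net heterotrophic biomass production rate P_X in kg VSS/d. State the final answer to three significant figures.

P_X ≈ 2580 kg VSS/d

Since k_d ≈ 0, Y_obs = Y = 0.665 g VSS/g BOD₅.
Substrate removed = Q·(S₀ − S) = 1720 m³/d × (2280 − 24.2) g/m³ = 3.88×10^6 g/d = 3880 kg/d.
P_X = Y_obs · Q(S₀ − S) = 0.6650 × 3880 = 2580 kg VSS/d.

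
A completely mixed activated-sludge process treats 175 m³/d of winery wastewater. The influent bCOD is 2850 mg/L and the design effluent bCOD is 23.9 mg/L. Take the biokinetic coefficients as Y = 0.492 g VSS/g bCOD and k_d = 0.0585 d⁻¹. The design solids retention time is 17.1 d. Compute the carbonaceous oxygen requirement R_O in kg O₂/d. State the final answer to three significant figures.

R_O ≈ 322 kg O₂/d

The observed yield is Y_obs = Y/(1 + k_d·θ_c) = 0.492 / (1 + 0.0585 × 17.1) = 0.492 / 2.000 = 0.2460 g VSS per g bCOD removed.
Mass of bCOD removed per day: Q(S₀ − S) = 175 × 2826 g/m³ = 494.6 kg/d.
P_X = Y_obs·Q·(S₀ − S) = 0.2460 × 494.6 = 121.6 kg VSS/d.
R_O = Q·ΔS − 1.42 P_X = 494.6 − 172.7 = 321.8 kg O₂/d.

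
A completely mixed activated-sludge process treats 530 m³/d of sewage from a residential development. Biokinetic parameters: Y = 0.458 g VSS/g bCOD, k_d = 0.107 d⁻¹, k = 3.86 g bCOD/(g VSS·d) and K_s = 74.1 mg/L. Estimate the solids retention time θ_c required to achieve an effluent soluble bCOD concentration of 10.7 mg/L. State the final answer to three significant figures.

From 1/θ_c = Y·k·S/(K_s + S) − k_d: Y·k·S/(K_s+S) = 0.458 × 3.86 × 10.7 / (74.1 + 10.7) = 0.2231 d⁻¹.
1/θ_c = 0.2231 − 0.107 = 0.1161 d⁻¹, so θ_c = 8.616 d.

θ_c ≈ 8.62 d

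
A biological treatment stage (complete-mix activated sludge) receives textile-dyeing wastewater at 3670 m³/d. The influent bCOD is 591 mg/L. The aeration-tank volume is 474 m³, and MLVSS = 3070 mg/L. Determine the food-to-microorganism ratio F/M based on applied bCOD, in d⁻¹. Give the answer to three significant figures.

F/M ≈ 1.49 d⁻¹

Food-to-microorganism ratio F/M = Q S₀ / (V X) = 3670 × 591 / (474.0 × 3070) = 1.491 d⁻¹.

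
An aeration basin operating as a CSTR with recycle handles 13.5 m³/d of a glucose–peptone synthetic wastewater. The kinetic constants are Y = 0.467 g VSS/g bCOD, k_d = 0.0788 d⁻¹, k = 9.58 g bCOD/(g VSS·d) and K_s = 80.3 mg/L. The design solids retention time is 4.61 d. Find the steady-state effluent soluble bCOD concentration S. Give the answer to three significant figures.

S ≈ 5.68 mg/L

Effluent substrate depends only on kinetics and SRT: S = K_s(1 + k_d θ_c) / [θ_c(Yk − k_d) − 1] = 80.3 × (1 + 0.0788 × 4.61) / [4.61 × (0.467 × 9.58 − 0.0788) − 1] = 109.5 / 19.26 = 5.683 mg/L.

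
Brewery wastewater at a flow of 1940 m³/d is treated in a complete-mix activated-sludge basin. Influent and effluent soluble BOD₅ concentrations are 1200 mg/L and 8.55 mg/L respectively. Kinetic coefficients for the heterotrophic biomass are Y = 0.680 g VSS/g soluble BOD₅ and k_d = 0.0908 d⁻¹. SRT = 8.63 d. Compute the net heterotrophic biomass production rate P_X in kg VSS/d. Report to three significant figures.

P_X ≈ 881 kg VSS/d

Observed yield with endogenous decay: Y_obs = Y / (1 + k_d·θ_c) = 0.680 / (1 + 0.0908 × 8.63) = 0.680 / 1.784 = 0.3813 g VSS/g soluble BOD₅.
Mass of soluble BOD₅ removed per day: Q(S₀ − S) = 1940 × 1191 g/m³ = 2311 kg/d.
Net biomass production P_X = Y_obs × Q·(S₀ − S) = 0.3813 × 2311 = 881.2 kg VSS/d.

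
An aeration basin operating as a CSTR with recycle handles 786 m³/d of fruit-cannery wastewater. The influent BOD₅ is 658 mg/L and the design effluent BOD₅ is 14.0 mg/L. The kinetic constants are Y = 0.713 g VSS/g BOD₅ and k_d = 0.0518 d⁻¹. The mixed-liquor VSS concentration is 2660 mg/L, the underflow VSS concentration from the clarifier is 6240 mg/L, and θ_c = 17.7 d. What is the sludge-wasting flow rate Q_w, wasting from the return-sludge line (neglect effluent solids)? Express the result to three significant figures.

Q_w ≈ 30.2 m³/d

From the SRT design equation V = Y Q (S₀−S) θ_c / [X (1 + k_d θ_c)] = 0.713 × 786 × (658 − 14.0) × 17.7 / [2660 × (1 + 0.0518 × 17.7)] = 6.39×10^6 / 5099 = 1253 m³.
θ_c = V·X/(Q_w·X_r) when wasting from the recycle, so Q_w = V·X/(θ_c·X_r) = 1253 × 2660 / (17.7 × 6240) = 30.17 m³/d.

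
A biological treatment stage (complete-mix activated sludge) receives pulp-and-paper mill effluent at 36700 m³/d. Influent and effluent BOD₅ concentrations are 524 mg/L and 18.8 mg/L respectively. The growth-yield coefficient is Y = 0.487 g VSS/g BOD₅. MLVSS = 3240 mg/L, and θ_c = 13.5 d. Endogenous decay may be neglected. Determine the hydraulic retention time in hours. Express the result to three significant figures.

With k_d = 0 the design equation reduces to V = Y Q (S₀−S) θ_c / X = 0.487 × 36700 × (524 − 18.8) × 13.5 / 3240 = 37622 m³.
HRT = V/Q = 37622 m³ / 36700 m³·d⁻¹ = 1.025 d × 24 = 24.60 h.

τ ≈ 24.6 h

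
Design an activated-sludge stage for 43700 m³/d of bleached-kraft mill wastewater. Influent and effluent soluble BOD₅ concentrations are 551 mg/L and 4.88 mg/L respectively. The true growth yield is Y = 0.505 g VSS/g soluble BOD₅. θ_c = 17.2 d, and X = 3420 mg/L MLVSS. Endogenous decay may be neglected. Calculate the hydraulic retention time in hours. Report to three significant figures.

V·X = Y·Q·ΔS·θ_c gives V = 0.505 × 43700 × (551 − 4.88) × 17.2 / 3420 = 60613 m³.
Hydraulic retention time τ = V/Q = 60613 / 43700 = 1.387 d = 33.29 h.

τ ≈ 33.3 h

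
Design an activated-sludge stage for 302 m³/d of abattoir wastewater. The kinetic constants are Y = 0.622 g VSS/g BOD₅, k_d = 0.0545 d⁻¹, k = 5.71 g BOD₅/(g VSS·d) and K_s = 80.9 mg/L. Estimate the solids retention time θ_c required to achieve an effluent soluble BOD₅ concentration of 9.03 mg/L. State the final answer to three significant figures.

θ_c ≈ 3.31 d

Specific growth rate at S = 9.03 mg/L: μ = YkS/(K_s+S) = 0.622·5.71·9.03/(80.9+9.03) = 0.3566 d⁻¹.
1/θ_c = 0.3566 − 0.0545 = 0.3021 d⁻¹, so θ_c = 3.310 d.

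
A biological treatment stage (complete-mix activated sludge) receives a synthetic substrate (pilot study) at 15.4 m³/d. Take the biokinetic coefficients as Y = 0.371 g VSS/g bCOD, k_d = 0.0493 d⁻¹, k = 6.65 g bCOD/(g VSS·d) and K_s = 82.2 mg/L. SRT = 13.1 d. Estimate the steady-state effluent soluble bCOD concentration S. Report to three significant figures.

Effluent substrate depends only on kinetics and SRT: S = K_s(1 + k_d θ_c) / [θ_c(Yk − k_d) − 1] = 82.2 × (1 + 0.0493 × 13.1) / [13.1 × (0.371 × 6.65 − 0.0493) − 1] = 135.3 / 30.67 = 4.411 mg/L.

S ≈ 4.41 mg/L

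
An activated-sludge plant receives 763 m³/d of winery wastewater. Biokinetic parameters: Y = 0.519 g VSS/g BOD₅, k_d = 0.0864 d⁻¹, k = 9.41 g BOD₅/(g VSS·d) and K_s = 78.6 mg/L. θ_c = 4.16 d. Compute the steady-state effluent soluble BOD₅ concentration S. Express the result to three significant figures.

From the Monod/SRT balance for a CMAS, S = K_s·(1+k_d θ_c)/[θ_c·(Y k − k_d) − 1] = 78.6 × (1 + 0.0864 × 4.16) / [4.16 × (0.519 × 9.41 − 0.0864) − 1] = 106.9 / 18.96 = 5.636 mg/L.

S ≈ 5.64 mg/L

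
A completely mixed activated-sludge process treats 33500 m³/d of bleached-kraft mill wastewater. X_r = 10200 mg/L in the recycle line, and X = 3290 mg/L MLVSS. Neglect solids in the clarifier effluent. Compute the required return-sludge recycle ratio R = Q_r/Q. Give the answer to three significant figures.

R ≈ 0.476

Mass balance around the secondary clarifier (neglecting effluent solids): R = X / (X_r − X) = 3290 / (10200 − 3290) = 0.4761.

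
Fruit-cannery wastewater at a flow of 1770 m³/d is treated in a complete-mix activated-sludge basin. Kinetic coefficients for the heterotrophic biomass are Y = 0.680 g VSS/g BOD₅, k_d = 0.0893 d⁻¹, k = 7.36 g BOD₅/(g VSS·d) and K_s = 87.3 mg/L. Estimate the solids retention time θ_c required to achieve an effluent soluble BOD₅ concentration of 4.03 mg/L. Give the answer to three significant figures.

At the target effluent, Y k S/(K_s+S) = 0.680×7.36×4.03/91.33 = 0.2208 d⁻¹.
Then 1/θ_c = μ − k_d = 0.2208 − 0.0893 = 0.1315 d⁻¹, giving θ_c = 7.602 d.

θ_c ≈ 7.60 d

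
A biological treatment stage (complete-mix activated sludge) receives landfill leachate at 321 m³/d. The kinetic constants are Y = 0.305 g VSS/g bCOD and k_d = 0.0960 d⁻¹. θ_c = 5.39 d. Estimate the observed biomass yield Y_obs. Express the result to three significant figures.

Y_obs ≈ 0.201 g VSS/g bCOD

The observed yield is Y_obs = Y/(1 + k_d·θ_c) = 0.305 / (1 + 0.0960 × 5.39) = 0.305 / 1.517 = 0.2010 g VSS per g bCOD removed.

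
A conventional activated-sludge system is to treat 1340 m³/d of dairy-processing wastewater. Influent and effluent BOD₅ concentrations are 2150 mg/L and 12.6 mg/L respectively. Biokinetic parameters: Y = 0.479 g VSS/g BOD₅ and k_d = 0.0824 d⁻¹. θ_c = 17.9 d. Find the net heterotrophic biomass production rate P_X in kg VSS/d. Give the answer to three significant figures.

Correct the yield for decay: Y_obs = Y/(1 + k_d θ_c) = 0.479 / (1 + 0.0824 × 17.9) = 0.479 / 2.475 = 0.1935.
Substrate removed = Q·(S₀ − S) = 1340 m³/d × (2150 − 12.6) g/m³ = 2.86×10^6 g/d = 2864 kg/d.
Net biomass production P_X = Y_obs × Q·(S₀ − S) = 0.1935 × 2864 = 554.3 kg VSS/d.

P_X ≈ 554 kg VSS/d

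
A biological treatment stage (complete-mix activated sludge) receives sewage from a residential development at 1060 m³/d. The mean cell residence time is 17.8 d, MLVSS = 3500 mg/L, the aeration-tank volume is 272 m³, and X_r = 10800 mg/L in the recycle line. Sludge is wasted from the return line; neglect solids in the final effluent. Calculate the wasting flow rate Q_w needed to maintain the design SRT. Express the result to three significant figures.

Q_w ≈ 4.95 m³/d

Q_w = (V·X)/(θ_c X_r) = 272.0 × 3500 / (17.8 × 10800) = 4.952 m³/d.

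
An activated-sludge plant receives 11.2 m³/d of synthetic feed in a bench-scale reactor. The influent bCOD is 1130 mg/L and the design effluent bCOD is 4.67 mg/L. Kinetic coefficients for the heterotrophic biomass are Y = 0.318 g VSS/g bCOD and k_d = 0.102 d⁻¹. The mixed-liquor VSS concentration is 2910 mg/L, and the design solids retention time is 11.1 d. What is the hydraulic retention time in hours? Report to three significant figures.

From the SRT design equation V = Y Q (S₀−S) θ_c / [X (1 + k_d θ_c)] = 0.318 × 11.2 × (1130 − 4.67) × 11.1 / [2910 × (1 + 0.102 × 11.1)] = 4.45×10^4 / 6205 = 7.170 m³.
τ = V/Q = 7.170/11.2 = 0.6402 d, or 15.36 h.

τ ≈ 15.4 h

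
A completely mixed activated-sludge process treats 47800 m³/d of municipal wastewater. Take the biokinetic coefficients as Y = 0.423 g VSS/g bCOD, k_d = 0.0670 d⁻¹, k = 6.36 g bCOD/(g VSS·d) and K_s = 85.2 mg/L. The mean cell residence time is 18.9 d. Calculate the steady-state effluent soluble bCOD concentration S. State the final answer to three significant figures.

S ≈ 3.97 mg/L

Effluent substrate depends only on kinetics and SRT: S = K_s(1 + k_d θ_c) / [θ_c(Yk − k_d) − 1] = 85.2 × (1 + 0.0670 × 18.9) / [18.9 × (0.423 × 6.36 − 0.0670) − 1] = 193.1 / 48.58 = 3.975 mg/L.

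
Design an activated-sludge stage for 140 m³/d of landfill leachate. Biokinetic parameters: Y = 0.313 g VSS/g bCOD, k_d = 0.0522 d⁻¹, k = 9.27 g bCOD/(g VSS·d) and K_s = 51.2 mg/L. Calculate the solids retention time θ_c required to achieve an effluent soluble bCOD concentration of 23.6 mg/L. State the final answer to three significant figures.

θ_c ≈ 1.16 d

Specific growth rate at S = 23.6 mg/L: μ = YkS/(K_s+S) = 0.313·9.27·23.6/(51.2+23.6) = 0.9154 d⁻¹.
θ_c = 1/(μ − k_d) = 1/(0.9154 − 0.0522) = 1/0.8632 = 1.158 d.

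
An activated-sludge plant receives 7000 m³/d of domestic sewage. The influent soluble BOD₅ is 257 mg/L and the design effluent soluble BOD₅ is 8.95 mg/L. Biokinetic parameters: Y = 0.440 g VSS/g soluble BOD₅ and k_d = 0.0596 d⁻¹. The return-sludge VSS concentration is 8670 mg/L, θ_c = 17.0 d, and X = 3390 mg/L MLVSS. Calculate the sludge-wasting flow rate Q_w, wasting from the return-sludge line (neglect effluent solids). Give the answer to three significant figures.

Steady-state biomass mass balance: V·X·(1 + k_d·θ_c) = Y·Q·(S₀ − S)·θ_c, so V = 0.440 × 7000 × (257 − 8.95) × 17.0 / [3390 × (1 + 0.0596 × 17.0)] = 1.3×10^7 / 6825 = 1903 m³.
θ_c = V·X/(Q_w·X_r) when wasting from the recycle, so Q_w = V·X/(θ_c·X_r) = 1903 × 3390 / (17.0 × 8670) = 43.77 m³/d.

Q_w ≈ 43.8 m³/d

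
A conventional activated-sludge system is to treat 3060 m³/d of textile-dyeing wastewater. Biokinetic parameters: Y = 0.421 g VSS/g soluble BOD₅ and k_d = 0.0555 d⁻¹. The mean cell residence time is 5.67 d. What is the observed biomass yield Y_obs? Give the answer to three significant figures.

Y_obs ≈ 0.320 g VSS/g soluble BOD₅

The observed yield is Y_obs = Y/(1 + k_d·θ_c) = 0.421 / (1 + 0.0555 × 5.67) = 0.421 / 1.315 = 0.3202 g VSS per g soluble BOD₅ removed.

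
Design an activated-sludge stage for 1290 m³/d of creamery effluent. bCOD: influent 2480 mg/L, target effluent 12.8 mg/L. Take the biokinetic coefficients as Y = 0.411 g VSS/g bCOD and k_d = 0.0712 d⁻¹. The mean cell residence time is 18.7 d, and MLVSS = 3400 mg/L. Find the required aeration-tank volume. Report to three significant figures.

Rearranging the biomass balance for a CMAS with decay, V = Y·Q·ΔS·θ_c / [X·(1+k_d θ_c)] = 0.411 × 1290 × (2480 − 12.8) × 18.7 / [3400 × (1 + 0.0712 × 18.7)] = 2.45×10^7 / 7927 = 3086 m³.

V ≈ 3090 m³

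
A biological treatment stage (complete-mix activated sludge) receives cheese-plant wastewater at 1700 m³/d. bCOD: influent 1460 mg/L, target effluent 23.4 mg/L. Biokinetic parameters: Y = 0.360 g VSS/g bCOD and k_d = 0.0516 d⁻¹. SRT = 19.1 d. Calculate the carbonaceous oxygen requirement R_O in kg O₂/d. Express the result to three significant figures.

R_O ≈ 1810 kg O₂/d

Correct the yield for decay: Y_obs = Y/(1 + k_d θ_c) = 0.360 / (1 + 0.0516 × 19.1) = 0.360 / 1.986 = 0.1813.
Q·(S₀ − S) = 1700 × (1460 − 23.4) × 10⁻³ = 2442 kg/d removed.
Biomass synthesised: P_X = Y_obs × 2442 = 442.8 kg VSS/d.
R_O = Q·(S₀ − S) − 1.42·P_X = 2442 − 1.42 × 442.8 = 1813 kg O₂/d.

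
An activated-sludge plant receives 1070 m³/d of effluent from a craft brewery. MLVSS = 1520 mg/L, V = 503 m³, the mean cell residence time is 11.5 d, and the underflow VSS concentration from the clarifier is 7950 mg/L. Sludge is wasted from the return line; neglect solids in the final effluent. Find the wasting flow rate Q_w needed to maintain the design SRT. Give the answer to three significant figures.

Q_w = (V·X)/(θ_c X_r) = 503.0 × 1520 / (11.5 × 7950) = 8.363 m³/d.

Q_w ≈ 8.36 m³/d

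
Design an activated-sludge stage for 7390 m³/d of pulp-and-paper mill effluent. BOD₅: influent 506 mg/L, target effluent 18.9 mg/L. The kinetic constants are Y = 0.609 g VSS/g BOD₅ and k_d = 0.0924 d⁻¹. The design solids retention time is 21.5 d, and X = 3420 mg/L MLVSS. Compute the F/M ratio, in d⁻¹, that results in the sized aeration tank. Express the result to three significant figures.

F/M ≈ 0.237 d⁻¹

Rearranging the biomass balance for a CMAS with decay, V = Y·Q·ΔS·θ_c / [X·(1+k_d θ_c)] = 0.609 × 7390 × (506 − 18.9) × 21.5 / [3420 × (1 + 0.0924 × 21.5)] = 4.71×10^7 / 10214 = 4614 m³.
F/M = Q·S₀ / (V·X) = 7390 × 506 / (4614 × 3420) = 0.2369 g BOD₅·(g VSS·d)⁻¹.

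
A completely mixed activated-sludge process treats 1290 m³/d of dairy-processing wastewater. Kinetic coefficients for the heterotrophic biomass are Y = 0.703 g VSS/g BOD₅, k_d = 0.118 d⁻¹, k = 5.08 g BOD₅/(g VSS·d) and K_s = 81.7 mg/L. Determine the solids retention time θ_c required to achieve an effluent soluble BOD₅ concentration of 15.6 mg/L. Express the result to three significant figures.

From 1/θ_c = Y·k·S/(K_s + S) − k_d: Y·k·S/(K_s+S) = 0.703 × 5.08 × 15.6 / (81.7 + 15.6) = 0.5726 d⁻¹.
Then 1/θ_c = μ − k_d = 0.5726 − 0.118 = 0.4546 d⁻¹, giving θ_c = 2.200 d.

θ_c ≈ 2.20 d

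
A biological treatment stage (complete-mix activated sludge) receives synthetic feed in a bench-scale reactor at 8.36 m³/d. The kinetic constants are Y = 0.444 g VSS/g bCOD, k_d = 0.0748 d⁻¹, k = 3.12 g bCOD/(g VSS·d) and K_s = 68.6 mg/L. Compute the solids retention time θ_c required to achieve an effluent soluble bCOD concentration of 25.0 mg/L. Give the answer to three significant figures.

θ_c ≈ 3.39 d

Specific growth rate at S = 25.0 mg/L: μ = YkS/(K_s+S) = 0.444·3.12·25.0/(68.6+25.0) = 0.3700 d⁻¹.
Then 1/θ_c = μ − k_d = 0.3700 − 0.0748 = 0.2952 d⁻¹, giving θ_c = 3.388 d.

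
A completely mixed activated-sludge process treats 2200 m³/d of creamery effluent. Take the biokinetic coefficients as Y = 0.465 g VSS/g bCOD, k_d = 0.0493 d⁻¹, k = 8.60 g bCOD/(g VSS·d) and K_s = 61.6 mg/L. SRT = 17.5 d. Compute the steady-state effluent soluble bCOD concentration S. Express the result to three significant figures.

For a completely mixed reactor with recycle the Lawrence–McCarty relation gives S = K_s·(1 + k_d·θ_c) / [θ_c·(Y·k − k_d) − 1] = 61.6 × (1 + 0.0493 × 17.5) / [17.5 × (0.465 × 8.60 − 0.0493) − 1] = 114.7 / 68.12 = 1.684 mg/L.

S ≈ 1.68 mg/L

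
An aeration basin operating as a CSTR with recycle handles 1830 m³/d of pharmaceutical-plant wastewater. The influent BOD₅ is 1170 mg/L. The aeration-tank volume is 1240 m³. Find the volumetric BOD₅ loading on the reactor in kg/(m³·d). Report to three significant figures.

Volumetric loading L_v = Q·S₀ / V = 1830 × 1170 g/m³ / 1240 m³ = 1727 g/(m³·d) = 1.727 kg BOD₅/(m³·d).

L_v ≈ 1.73 kg BOD₅/(m³·d)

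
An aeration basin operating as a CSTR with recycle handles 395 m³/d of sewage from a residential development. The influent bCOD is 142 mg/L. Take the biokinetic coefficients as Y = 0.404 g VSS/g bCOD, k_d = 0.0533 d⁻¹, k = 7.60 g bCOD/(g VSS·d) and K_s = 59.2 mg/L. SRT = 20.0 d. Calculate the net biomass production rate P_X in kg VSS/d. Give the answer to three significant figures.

Effluent substrate depends only on kinetics and SRT: S = K_s(1 + k_d θ_c) / [θ_c(Yk − k_d) − 1] = 59.2 × (1 + 0.0533 × 20.0) / [20.0 × (0.404 × 7.60 − 0.0533) − 1] = 122.3 / 59.34 = 2.061 mg/L.
The observed yield is Y_obs = Y/(1 + k_d·θ_c) = 0.404 / (1 + 0.0533 × 20.0) = 0.404 / 2.066 = 0.1955 g VSS per g bCOD removed.
ΔS = 142 − 2.06 = 139.9 mg/L, so the substrate removal rate is 395 × 139.9/1000 = 55.28 kg bCOD/d.
Net biomass production P_X = Y_obs × Q·(S₀ − S) = 0.1955 × 55.28 = 10.81 kg VSS/d.

P_X ≈ 10.8 kg VSS/d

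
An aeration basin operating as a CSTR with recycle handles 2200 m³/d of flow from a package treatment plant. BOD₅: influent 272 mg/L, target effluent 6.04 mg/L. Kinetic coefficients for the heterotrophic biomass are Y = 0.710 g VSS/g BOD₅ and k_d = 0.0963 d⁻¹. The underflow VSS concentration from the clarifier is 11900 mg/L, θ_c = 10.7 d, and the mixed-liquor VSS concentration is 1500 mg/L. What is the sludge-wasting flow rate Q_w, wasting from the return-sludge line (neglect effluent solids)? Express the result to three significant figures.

From the SRT design equation V = Y Q (S₀−S) θ_c / [X (1 + k_d θ_c)] = 0.710 × 2200 × (272 − 6.04) × 10.7 / [1500 × (1 + 0.0963 × 10.7)] = 4.45×10^6 / 3046 = 1460 m³.
θ_c = V·X/(Q_w·X_r) when wasting from the recycle, so Q_w = V·X/(θ_c·X_r) = 1460 × 1500 / (10.7 × 11900) = 17.19 m³/d.

Q_w ≈ 17.2 m³/d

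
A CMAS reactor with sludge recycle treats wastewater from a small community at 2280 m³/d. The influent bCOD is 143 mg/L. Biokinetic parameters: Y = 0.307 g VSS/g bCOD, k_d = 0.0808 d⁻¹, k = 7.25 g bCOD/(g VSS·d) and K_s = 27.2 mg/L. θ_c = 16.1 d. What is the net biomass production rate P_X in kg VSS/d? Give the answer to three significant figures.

From the Monod/SRT balance for a CMAS, S = K_s·(1+k_d θ_c)/[θ_c·(Y k − k_d) − 1] = 27.2 × (1 + 0.0808 × 16.1) / [16.1 × (0.307 × 7.25 − 0.0808) − 1] = 62.58 / 33.53 = 1.866 mg/L.
Y_obs = Y / (1 + k_d θ_c) = 0.307 / (1 + 0.0808 × 16.1) = 0.307 / 2.301 = 0.1334.
Q·(S₀ − S) = 2280 × (143 − 1.87) × 10⁻³ = 321.8 kg/d removed.
So the net sludge growth is P_X = 0.1334 × 321.8 = 42.93 kg VSS/d.

P_X ≈ 42.9 kg VSS/d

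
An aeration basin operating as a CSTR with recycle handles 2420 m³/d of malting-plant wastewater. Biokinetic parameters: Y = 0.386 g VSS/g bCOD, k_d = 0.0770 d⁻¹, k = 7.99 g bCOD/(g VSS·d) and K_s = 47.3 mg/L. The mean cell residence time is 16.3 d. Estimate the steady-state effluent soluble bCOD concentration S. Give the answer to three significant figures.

S ≈ 2.22 mg/L

For a completely mixed reactor with recycle the Lawrence–McCarty relation gives S = K_s·(1 + k_d·θ_c) / [θ_c·(Y·k − k_d) − 1] = 47.3 × (1 + 0.0770 × 16.3) / [16.3 × (0.386 × 7.99 − 0.0770) − 1] = 106.7 / 48.02 = 2.221 mg/L.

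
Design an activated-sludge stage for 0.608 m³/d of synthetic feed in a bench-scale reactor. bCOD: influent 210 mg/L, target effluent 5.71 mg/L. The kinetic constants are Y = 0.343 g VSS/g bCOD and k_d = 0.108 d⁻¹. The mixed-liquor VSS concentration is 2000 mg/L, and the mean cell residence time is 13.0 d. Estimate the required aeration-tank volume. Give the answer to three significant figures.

Steady-state biomass mass balance: V·X·(1 + k_d·θ_c) = Y·Q·(S₀ − S)·θ_c, so V = 0.343 × 0.608 × (210 − 5.71) × 13.0 / [2000 × (1 + 0.108 × 13.0)] = 5.54×10^2 / 4808 = 0.1152 m³.

V ≈ 0.115 m³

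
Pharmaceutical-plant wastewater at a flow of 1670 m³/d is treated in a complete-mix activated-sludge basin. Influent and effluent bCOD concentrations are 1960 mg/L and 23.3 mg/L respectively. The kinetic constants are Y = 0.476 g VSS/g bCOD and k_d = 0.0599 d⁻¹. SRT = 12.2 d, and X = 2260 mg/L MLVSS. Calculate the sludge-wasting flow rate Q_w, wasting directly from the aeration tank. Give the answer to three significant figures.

Q_w ≈ 394 m³/d

Rearranging the biomass balance for a CMAS with decay, V = Y·Q·ΔS·θ_c / [X·(1+k_d θ_c)] = 0.476 × 1670 × (1960 − 23.3) × 12.2 / [2260 × (1 + 0.0599 × 12.2)] = 1.88×10^7 / 3912 = 4802 m³.
With mixed-liquor wasting, θ_c = V/Q_w, so Q_w = V/θ_c = 4802/12.2 = 393.6 m³/d.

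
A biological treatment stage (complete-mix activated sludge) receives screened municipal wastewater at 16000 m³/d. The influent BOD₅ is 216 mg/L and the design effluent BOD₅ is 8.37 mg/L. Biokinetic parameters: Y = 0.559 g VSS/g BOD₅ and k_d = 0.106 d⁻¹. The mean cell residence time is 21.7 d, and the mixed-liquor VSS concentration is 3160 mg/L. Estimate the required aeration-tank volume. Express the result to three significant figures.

V ≈ 3860 m³

Steady-state biomass mass balance: V·X·(1 + k_d·θ_c) = Y·Q·(S₀ − S)·θ_c, so V = 0.559 × 16000 × (216 − 8.37) × 21.7 / [3160 × (1 + 0.106 × 21.7)] = 4.03×10^7 / 10429 = 3864 m³.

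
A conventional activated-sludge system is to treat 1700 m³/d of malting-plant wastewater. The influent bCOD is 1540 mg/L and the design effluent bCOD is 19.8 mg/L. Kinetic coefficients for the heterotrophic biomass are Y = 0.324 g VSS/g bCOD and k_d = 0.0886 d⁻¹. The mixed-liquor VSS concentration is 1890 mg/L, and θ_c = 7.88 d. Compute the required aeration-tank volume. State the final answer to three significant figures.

From the SRT design equation V = Y Q (S₀−S) θ_c / [X (1 + k_d θ_c)] = 0.324 × 1700 × (1540 − 19.8) × 7.88 / [1890 × (1 + 0.0886 × 7.88)] = 6.6×10^6 / 3210 = 2056 m³.

V ≈ 2060 m³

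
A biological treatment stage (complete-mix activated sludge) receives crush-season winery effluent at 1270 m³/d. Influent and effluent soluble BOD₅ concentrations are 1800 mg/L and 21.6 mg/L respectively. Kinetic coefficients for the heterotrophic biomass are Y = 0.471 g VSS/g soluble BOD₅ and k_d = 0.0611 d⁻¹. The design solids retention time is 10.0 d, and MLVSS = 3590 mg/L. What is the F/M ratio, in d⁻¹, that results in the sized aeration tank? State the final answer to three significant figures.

Rearranging the biomass balance for a CMAS with decay, V = Y·Q·ΔS·θ_c / [X·(1+k_d θ_c)] = 0.471 × 1270 × (1800 − 21.6) × 10.0 / [3590 × (1 + 0.0611 × 10.0)] = 1.06×10^7 / 5783 = 1839 m³.
Food-to-microorganism ratio F/M = Q S₀ / (V X) = 1270 × 1800 / (1839 × 3590) = 0.3462 d⁻¹.

F/M ≈ 0.346 d⁻¹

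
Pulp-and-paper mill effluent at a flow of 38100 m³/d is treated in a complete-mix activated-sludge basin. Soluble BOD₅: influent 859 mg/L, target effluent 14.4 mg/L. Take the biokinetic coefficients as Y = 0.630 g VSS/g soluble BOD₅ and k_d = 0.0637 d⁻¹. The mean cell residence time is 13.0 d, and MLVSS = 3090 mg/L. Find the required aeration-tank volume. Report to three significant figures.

Rearranging the biomass balance for a CMAS with decay, V = Y·Q·ΔS·θ_c / [X·(1+k_d θ_c)] = 0.630 × 38100 × (859 − 14.4) × 13.0 / [3090 × (1 + 0.0637 × 13.0)] = 2.64×10^8 / 5649 = 46655 m³.

V ≈ 46700 m³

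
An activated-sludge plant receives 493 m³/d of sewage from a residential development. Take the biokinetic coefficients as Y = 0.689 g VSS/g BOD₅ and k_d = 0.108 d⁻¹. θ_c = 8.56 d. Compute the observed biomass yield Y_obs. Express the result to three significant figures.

Correct the yield for decay: Y_obs = Y/(1 + k_d θ_c) = 0.689 / (1 + 0.108 × 8.56) = 0.689 / 1.924 = 0.3580.

Y_obs ≈ 0.358 g VSS/g BOD₅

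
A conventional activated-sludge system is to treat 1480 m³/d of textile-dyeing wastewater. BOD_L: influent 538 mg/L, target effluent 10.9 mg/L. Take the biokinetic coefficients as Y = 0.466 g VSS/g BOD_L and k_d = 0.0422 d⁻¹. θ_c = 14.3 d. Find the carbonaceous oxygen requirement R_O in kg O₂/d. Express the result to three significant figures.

The observed yield is Y_obs = Y/(1 + k_d·θ_c) = 0.466 / (1 + 0.0422 × 14.3) = 0.466 / 1.603 = 0.2906 g VSS per g BOD_L removed.
Q·(S₀ − S) = 1480 × (538 − 10.9) × 10⁻³ = 780.1 kg/d removed.
Net sludge production P_X = 0.2906 × 780.1 = 226.7 kg VSS/d.
Carbonaceous O₂ demand = substrate oxidised − cell-mass equivalent = 780.1 − 1.42 × 226.7 = 458.2 kg O₂/d.

R_O ≈ 458 kg O₂/d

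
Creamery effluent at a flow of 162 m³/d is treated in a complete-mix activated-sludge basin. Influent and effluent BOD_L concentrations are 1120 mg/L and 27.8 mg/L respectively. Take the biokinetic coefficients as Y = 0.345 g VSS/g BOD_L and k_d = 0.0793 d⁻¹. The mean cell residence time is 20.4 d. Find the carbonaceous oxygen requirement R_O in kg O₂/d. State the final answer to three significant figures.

The observed yield is Y_obs = Y/(1 + k_d·θ_c) = 0.345 / (1 + 0.0793 × 20.4) = 0.345 / 2.618 = 0.1318 g VSS per g BOD_L removed.
Substrate removed = Q·(S₀ − S) = 162 m³/d × (1120 − 27.8) g/m³ = 1.77×10^5 g/d = 176.9 kg/d.
P_X = Y_obs·Q·(S₀ − S) = 0.1318 × 176.9 = 23.32 kg VSS/d.
R_O = Q·(S₀ − S) − 1.42·P_X = 176.9 − 1.42 × 23.32 = 143.8 kg O₂/d.

R_O ≈ 144 kg O₂/d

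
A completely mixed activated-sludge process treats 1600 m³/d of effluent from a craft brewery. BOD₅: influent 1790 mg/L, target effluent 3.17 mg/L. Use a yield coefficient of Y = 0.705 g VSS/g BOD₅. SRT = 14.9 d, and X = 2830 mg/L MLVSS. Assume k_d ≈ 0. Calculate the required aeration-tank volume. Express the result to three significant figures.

V·X = Y·Q·ΔS·θ_c gives V = 0.705 × 1600 × (1790 − 3.17) × 14.9 / 2830 = 10612 m³.

V ≈ 10600 m³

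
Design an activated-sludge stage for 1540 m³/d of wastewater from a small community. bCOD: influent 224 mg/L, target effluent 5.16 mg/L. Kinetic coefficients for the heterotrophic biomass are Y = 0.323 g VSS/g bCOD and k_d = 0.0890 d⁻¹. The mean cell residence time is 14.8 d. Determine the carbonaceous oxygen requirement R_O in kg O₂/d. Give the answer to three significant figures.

Y_obs = Y / (1 + k_d θ_c) = 0.323 / (1 + 0.0890 × 14.8) = 0.323 / 2.317 = 0.1394.
ΔS = 224 − 5.16 = 218.8 mg/L, so the substrate removal rate is 1540 × 218.8/1000 = 337.0 kg bCOD/d.
P_X = Y_obs·Q·(S₀ − S) = 0.1394 × 337.0 = 46.98 kg VSS/d.
Carbonaceous O₂ demand = substrate oxidised − cell-mass equivalent = 337.0 − 1.42 × 46.98 = 270.3 kg O₂/d.

R_O ≈ 270 kg O₂/d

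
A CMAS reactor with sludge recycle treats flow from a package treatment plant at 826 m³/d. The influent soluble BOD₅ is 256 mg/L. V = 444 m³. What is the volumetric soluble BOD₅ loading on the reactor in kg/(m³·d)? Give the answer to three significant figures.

L_v ≈ 0.476 kg soluble BOD₅/(m³·d)

Volumetric loading L_v = Q·S₀ / V = 826 × 256 g/m³ / 444.0 m³ = 476.3 g/(m³·d) = 0.4763 kg soluble BOD₅/(m³·d).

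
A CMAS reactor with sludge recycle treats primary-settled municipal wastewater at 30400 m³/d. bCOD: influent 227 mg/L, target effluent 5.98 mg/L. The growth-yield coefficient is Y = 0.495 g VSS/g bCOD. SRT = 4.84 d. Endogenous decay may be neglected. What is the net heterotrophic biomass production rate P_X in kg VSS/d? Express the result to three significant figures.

P_X ≈ 3330 kg VSS/d

Since k_d ≈ 0, Y_obs = Y = 0.495 g VSS/g bCOD.
Mass of bCOD removed per day: Q(S₀ − S) = 30400 × 221.0 g/m³ = 6719 kg/d.
So the net sludge growth is P_X = 0.4950 × 6719 = 3326 kg VSS/d.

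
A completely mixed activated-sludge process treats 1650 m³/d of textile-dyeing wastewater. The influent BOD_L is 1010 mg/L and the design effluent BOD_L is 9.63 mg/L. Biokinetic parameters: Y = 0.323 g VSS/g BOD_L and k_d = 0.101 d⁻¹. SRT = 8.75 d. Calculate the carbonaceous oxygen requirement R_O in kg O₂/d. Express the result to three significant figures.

The observed yield is Y_obs = Y/(1 + k_d·θ_c) = 0.323 / (1 + 0.101 × 8.75) = 0.323 / 1.884 = 0.1715 g VSS per g BOD_L removed.
ΔS = 1010 − 9.63 = 1000 mg/L, so the substrate removal rate is 1650 × 1000/1000 = 1651 kg BOD_L/d.
Biomass synthesised: P_X = Y_obs × 1651 = 283.0 kg VSS/d.
Carbonaceous O₂ demand = substrate oxidised − cell-mass equivalent = 1651 − 1.42 × 283.0 = 1249 kg O₂/d.

R_O ≈ 1250 kg O₂/d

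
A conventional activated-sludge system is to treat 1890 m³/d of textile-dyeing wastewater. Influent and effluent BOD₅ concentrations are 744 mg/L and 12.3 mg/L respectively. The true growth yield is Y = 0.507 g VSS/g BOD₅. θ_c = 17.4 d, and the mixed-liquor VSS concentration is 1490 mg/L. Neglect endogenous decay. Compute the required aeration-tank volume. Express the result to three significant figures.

V·X = Y·Q·ΔS·θ_c gives V = 0.507 × 1890 × (744 − 12.3) × 17.4 / 1490 = 8188 m³.

V ≈ 8190 m³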